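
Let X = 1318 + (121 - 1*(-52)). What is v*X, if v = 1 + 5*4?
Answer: 31311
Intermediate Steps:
v = 21 (v = 1 + 20 = 21)
X = 1491 (X = 1318 + (121 + 52) = 1318 + 173 = 1491)
v*X = 21*1491 = 31311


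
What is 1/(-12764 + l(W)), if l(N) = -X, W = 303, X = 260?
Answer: -1/13024 ≈ -7.6781e-5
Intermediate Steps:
l(N) = -260 (l(N) = -1*260 = -260)
1/(-12764 + l(W)) = 1/(-12764 - 260) = 1/(-13024) = -1/13024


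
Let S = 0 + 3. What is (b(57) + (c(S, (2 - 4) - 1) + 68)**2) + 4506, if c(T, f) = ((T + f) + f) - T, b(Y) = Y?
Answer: 8407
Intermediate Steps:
S = 3
c(T, f) = 2*f (c(T, f) = (T + 2*f) - T = 2*f)
(b(57) + (c(S, (2 - 4) - 1) + 68)**2) + 4506 = (57 + (2*((2 - 4) - 1) + 68)**2) + 4506 = (57 + (2*(-2 - 1) + 68)**2) + 4506 = (57 + (2*(-3) + 68)**2) + 4506 = (57 + (-6 + 68)**2) + 4506 = (57 + 62**2) + 4506 = (57 + 3844) + 4506 = 3901 + 4506 = 8407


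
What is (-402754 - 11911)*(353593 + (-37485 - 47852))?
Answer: -111236374240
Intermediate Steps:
(-402754 - 11911)*(353593 + (-37485 - 47852)) = -414665*(353593 - 85337) = -414665*268256 = -111236374240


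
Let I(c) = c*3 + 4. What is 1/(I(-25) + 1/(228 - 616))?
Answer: -388/27549 ≈ -0.014084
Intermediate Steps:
I(c) = 4 + 3*c (I(c) = 3*c + 4 = 4 + 3*c)
1/(I(-25) + 1/(228 - 616)) = 1/((4 + 3*(-25)) + 1/(228 - 616)) = 1/((4 - 75) + 1/(-388)) = 1/(-71 - 1/388) = 1/(-27549/388) = -388/27549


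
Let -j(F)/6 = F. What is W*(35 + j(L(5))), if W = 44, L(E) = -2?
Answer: 2068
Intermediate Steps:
j(F) = -6*F
W*(35 + j(L(5))) = 44*(35 - 6*(-2)) = 44*(35 + 12) = 44*47 = 2068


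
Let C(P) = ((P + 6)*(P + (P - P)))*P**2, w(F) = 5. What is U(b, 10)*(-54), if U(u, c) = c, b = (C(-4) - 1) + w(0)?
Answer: -540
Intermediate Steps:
C(P) = P**3*(6 + P) (C(P) = ((6 + P)*(P + 0))*P**2 = ((6 + P)*P)*P**2 = (P*(6 + P))*P**2 = P**3*(6 + P))
b = -124 (b = ((-4)**3*(6 - 4) - 1) + 5 = (-64*2 - 1) + 5 = (-128 - 1) + 5 = -129 + 5 = -124)
U(b, 10)*(-54) = 10*(-54) = -540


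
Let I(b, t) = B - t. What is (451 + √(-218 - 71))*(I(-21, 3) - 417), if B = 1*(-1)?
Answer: -189871 - 7157*I ≈ -1.8987e+5 - 7157.0*I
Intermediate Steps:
B = -1
I(b, t) = -1 - t
(451 + √(-218 - 71))*(I(-21, 3) - 417) = (451 + √(-218 - 71))*((-1 - 1*3) - 417) = (451 + √(-289))*((-1 - 3) - 417) = (451 + 17*I)*(-4 - 417) = (451 + 17*I)*(-421) = -189871 - 7157*I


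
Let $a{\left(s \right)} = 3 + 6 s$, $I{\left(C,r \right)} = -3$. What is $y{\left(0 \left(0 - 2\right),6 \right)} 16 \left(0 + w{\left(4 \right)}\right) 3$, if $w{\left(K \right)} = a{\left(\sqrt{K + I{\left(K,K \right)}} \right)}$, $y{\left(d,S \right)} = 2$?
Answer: $864$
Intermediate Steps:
$w{\left(K \right)} = 3 + 6 \sqrt{-3 + K}$ ($w{\left(K \right)} = 3 + 6 \sqrt{K - 3} = 3 + 6 \sqrt{-3 + K}$)
$y{\left(0 \left(0 - 2\right),6 \right)} 16 \left(0 + w{\left(4 \right)}\right) 3 = 2 \cdot 16 \left(0 + \left(3 + 6 \sqrt{-3 + 4}\right)\right) 3 = 32 \left(0 + \left(3 + 6 \sqrt{1}\right)\right) 3 = 32 \left(0 + \left(3 + 6 \cdot 1\right)\right) 3 = 32 \left(0 + \left(3 + 6\right)\right) 3 = 32 \left(0 + 9\right) 3 = 32 \cdot 9 \cdot 3 = 32 \cdot 27 = 864$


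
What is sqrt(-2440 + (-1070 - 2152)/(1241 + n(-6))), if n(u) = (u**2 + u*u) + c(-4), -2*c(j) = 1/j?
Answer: 2*I*sqrt(67384259470)/10505 ≈ 49.421*I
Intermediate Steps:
c(j) = -1/(2*j)
n(u) = 1/8 + 2*u**2 (n(u) = (u**2 + u*u) - 1/2/(-4) = (u**2 + u**2) - 1/2*(-1/4) = 2*u**2 + 1/8 = 1/8 + 2*u**2)
sqrt(-2440 + (-1070 - 2152)/(1241 + n(-6))) = sqrt(-2440 + (-1070 - 2152)/(1241 + (1/8 + 2*(-6)**2))) = sqrt(-2440 - 3222/(1241 + (1/8 + 2*36))) = sqrt(-2440 - 3222/(1241 + (1/8 + 72))) = sqrt(-2440 - 3222/(1241 + 577/8)) = sqrt(-2440 - 3222/10505/8) = sqrt(-2440 - 3222*8/10505) = sqrt(-2440 - 25776/10505) = sqrt(-25657976/10505) = 2*I*sqrt(67384259470)/10505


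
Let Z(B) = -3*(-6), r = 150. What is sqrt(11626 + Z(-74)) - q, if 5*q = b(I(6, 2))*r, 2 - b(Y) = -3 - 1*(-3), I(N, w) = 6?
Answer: -60 + 2*sqrt(2911) ≈ 47.907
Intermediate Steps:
Z(B) = 18
b(Y) = 2 (b(Y) = 2 - (-3 - 1*(-3)) = 2 - (-3 + 3) = 2 - 1*0 = 2 + 0 = 2)
q = 60 (q = (2*150)/5 = (1/5)*300 = 60)
sqrt(11626 + Z(-74)) - q = sqrt(11626 + 18) - 1*60 = sqrt(11644) - 60 = 2*sqrt(2911) - 60 = -60 + 2*sqrt(2911)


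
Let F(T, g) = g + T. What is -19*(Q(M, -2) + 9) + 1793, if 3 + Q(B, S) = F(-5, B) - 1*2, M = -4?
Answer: 1888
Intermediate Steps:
F(T, g) = T + g
Q(B, S) = -10 + B (Q(B, S) = -3 + ((-5 + B) - 1*2) = -3 + ((-5 + B) - 2) = -3 + (-7 + B) = -10 + B)
-19*(Q(M, -2) + 9) + 1793 = -19*((-10 - 4) + 9) + 1793 = -19*(-14 + 9) + 1793 = -19*(-5) + 1793 = 95 + 1793 = 1888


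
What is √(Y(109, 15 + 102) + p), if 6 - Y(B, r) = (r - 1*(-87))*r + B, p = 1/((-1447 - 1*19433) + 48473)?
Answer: I*√18250887712586/27593 ≈ 154.83*I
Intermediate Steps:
p = 1/27593 (p = 1/((-1447 - 19433) + 48473) = 1/(-20880 + 48473) = 1/27593 ≈ 3.6241e-5)
Y(B, r) = 6 - B - r*(87 + r) (Y(B, r) = 6 - ((r - 1*(-87))*r + B) = 6 - ((r + 87)*r + B) = 6 - ((87 + r)*r + B) = 6 - (r*(87 + r) + B) = 6 - (B + r*(87 + r)) = 6 + (-B - r*(87 + r)) = 6 - B - r*(87 + r))
√(Y(109, 15 + 102) + p) = √((6 - 1*109 - (15 + 102)² - 87*(15 + 102)) + 1/27593) = √((6 - 109 - 1*117² - 87*117) + 1/27593) = √((6 - 109 - 1*13689 - 10179) + 1/27593) = √((6 - 109 - 13689 - 10179) + 1/27593) = √(-23971 + 1/27593) = √(-661431802/27593) = I*√18250887712586/27593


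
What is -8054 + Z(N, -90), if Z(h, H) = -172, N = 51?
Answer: -8226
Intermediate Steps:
-8054 + Z(N, -90) = -8054 - 172 = -8226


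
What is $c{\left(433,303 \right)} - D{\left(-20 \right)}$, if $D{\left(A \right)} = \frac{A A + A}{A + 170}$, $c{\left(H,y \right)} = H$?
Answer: $\frac{6457}{15} \approx 430.47$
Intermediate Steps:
$D{\left(A \right)} = \frac{A + A^{2}}{170 + A}$ ($D{\left(A \right)} = \frac{A^{2} + A}{170 + A} = \frac{A + A^{2}}{170 + A}$)
$c{\left(433,303 \right)} - D{\left(-20 \right)} = 433 - - \frac{20 \left(1 - 20\right)}{170 - 20} = 433 - \left(-20\right) \frac{1}{150} \left(-19\right) = 433 - \frac{38}{15} = \frac{6457}{15}$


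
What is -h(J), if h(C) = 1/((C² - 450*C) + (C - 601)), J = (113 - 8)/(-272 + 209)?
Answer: -9/1351 ≈ -0.0066617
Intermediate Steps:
J = -5/3 (J = 105/(-63) = 105*(-1/63) = -5/3 ≈ -1.6667)
h(C) = 1/(-601 + C² - 449*C) (h(C) = 1/((C² - 450*C) + (-601 + C)) = 1/(-601 + C² - 449*C))
-h(J) = -1/(-601 + (-5/3)² - 449*(-5/3)) = -1/(-601 + 25/9 + 2245/3) = -1/1351/9 = -1*9/1351 = -9/1351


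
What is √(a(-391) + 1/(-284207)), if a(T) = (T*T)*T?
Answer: I*√4828361884692586086/284207 ≈ 7731.5*I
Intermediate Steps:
a(T) = T³ (a(T) = T²*T = T³)
√(a(-391) + 1/(-284207)) = √((-391)³ + 1/(-284207)) = √(-59776471 - 1/284207) = √(-16988891493498/284207) = I*√4828361884692586086/284207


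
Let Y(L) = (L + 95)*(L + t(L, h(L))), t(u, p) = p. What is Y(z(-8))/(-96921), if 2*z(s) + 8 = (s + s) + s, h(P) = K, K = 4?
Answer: 316/32307 ≈ 0.0097812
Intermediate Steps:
h(P) = 4
z(s) = -4 + 3*s/2 (z(s) = -4 + ((s + s) + s)/2 = -4 + (2*s + s)/2 = -4 + (3*s)/2 = -4 + 3*s/2)
Y(L) = (4 + L)*(95 + L) (Y(L) = (L + 95)*(L + 4) = (95 + L)*(4 + L) = (4 + L)*(95 + L))
Y(z(-8))/(-96921) = (380 + (-4 + (3/2)*(-8))**2 + 99*(-4 + (3/2)*(-8)))/(-96921) = (380 + (-4 - 12)**2 + 99*(-4 - 12))*(-1/96921) = (380 + (-16)**2 + 99*(-16))*(-1/96921) = (380 + 256 - 1584)*(-1/96921) = -948*(-1/96921) = 316/32307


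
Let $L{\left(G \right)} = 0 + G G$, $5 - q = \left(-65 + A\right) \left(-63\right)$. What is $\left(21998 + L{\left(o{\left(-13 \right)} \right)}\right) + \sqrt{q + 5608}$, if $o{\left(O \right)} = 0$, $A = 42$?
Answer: $21998 + 2 \sqrt{1041} \approx 22063.0$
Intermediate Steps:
$q = -1444$ ($q = 5 - \left(-65 + 42\right) \left(-63\right) = 5 - \left(-23\right) \left(-63\right) = 5 - 1449 = -1444$)
$L{\left(G \right)} = G^{2}$ ($L{\left(G \right)} = 0 + G^{2} = G^{2}$)
$\left(21998 + L{\left(o{\left(-13 \right)} \right)}\right) + \sqrt{q + 5608} = \left(21998 + 0^{2}\right) + \sqrt{-1444 + 5608} = \left(21998 + 0\right) + \sqrt{4164} = 21998 + 2 \sqrt{1041}$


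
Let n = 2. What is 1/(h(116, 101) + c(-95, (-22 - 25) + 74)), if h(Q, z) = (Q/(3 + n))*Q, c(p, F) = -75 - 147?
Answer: 5/12346 ≈ 0.00040499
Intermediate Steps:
c(p, F) = -222
h(Q, z) = Q²/5 (h(Q, z) = (Q/(3 + 2))*Q = (Q/5)*Q = Q²/5)
1/(h(116, 101) + c(-95, (-22 - 25) + 74)) = 1/((⅕)*116² - 222) = 1/((⅕)*13456 - 222) = 1/(13456/5 - 222) = 1/(12346/5) = 5/12346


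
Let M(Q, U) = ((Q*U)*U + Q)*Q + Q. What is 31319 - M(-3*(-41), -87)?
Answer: -114495334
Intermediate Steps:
M(Q, U) = Q + Q*(Q + Q*U²) (M(Q, U) = (Q*U² + Q)*Q + Q = (Q + Q*U²)*Q + Q = Q*(Q + Q*U²) + Q = Q + Q*(Q + Q*U²))
31319 - M(-3*(-41), -87) = 31319 - (-3*(-41))*(1 - 3*(-41) - 3*(-41)*(-87)²) = 31319 - 123*(1 + 123 + 123*7569) = 31319 - 123*(1 + 123 + 930987) = 31319 - 123*931111 = 31319 - 1*114526653 = 31319 - 114526653 = -114495334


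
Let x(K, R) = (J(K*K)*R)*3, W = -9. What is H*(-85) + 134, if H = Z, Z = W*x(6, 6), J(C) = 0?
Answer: 134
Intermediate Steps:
x(K, R) = 0 (x(K, R) = (0*R)*3 = 0*3 = 0)
Z = 0 (Z = -9*0 = 0)
H = 0
H*(-85) + 134 = 0*(-85) + 134 = 0 + 134 = 134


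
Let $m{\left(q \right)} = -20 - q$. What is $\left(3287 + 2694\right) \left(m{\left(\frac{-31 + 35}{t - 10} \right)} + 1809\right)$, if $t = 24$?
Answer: $\frac{74888101}{7} \approx 1.0698 \cdot 10^{7}$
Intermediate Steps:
$\left(3287 + 2694\right) \left(m{\left(\frac{-31 + 35}{t - 10} \right)} + 1809\right) = \left(3287 + 2694\right) \left(\left(-20 - \frac{-31 + 35}{24 - 10}\right) + 1809\right) = 5981 \left(\left(-20 - \frac{4}{14}\right) + 1809\right) = 5981 \left(\left(-20 - 4 \cdot \frac{1}{14}\right) + 1809\right) = 5981 \left(\left(-20 - \frac{2}{7}\right) + 1809\right) = 5981 \left(- \frac{142}{7} + 1809\right) = 5981 \cdot \frac{12521}{7} = \frac{74888101}{7}$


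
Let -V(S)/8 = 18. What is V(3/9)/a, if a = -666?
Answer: 8/37 ≈ 0.21622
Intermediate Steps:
V(S) = -144 (V(S) = -8*18 = -144)
V(3/9)/a = -144/(-666) = -144*(-1/666) = 8/37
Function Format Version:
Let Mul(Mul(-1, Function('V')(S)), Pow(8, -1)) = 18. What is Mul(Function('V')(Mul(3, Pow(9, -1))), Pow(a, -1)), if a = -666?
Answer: Rational(8, 37) ≈ 0.21622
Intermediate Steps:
Function('V')(S) = -144 (Function('V')(S) = Mul(-8, 18) = -144)
Mul(Function('V')(Mul(3, Pow(9, -1))), Pow(a, -1)) = Mul(-144, Pow(-666, -1)) = Mul(-144, Rational(-1, 666)) = Rational(8, 37)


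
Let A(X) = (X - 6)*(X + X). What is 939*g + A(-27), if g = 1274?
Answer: 1198068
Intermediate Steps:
A(X) = 2*X*(-6 + X) (A(X) = (-6 + X)*(2*X) = 2*X*(-6 + X))
939*g + A(-27) = 939*1274 + 2*(-27)*(-6 - 27) = 1196286 + 2*(-27)*(-33) = 1196286 + 1782 = 1198068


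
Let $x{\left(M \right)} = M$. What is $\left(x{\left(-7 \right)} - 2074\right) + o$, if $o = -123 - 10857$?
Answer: $-13061$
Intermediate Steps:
$o = -10980$ ($o = -123 - 10857 = -10980$)
$\left(x{\left(-7 \right)} - 2074\right) + o = \left(-7 - 2074\right) - 10980 = -2081 - 10980 = -13061$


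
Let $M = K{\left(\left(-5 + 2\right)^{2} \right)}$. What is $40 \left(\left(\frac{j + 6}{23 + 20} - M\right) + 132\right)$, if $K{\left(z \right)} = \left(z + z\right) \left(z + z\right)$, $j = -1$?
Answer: $- \frac{330040}{43} \approx -7675.4$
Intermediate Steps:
$K{\left(z \right)} = 4 z^{2}$ ($K{\left(z \right)} = 2 z 2 z = 4 z^{2}$)
$M = 324$ ($M = 4 \left(\left(-5 + 2\right)^{2}\right)^{2} = 4 \left(\left(-3\right)^{2}\right)^{2} = 4 \cdot 9^{2} = 4 \cdot 81 = 324$)
$40 \left(\left(\frac{j + 6}{23 + 20} - M\right) + 132\right) = 40 \left(\left(\frac{-1 + 6}{23 + 20} - 324\right) + 132\right) = 40 \left(\left(\frac{5}{43} - 324\right) + 132\right) = 40 \left(- \frac{13927}{43} + 132\right) = 40 \left(- \frac{8251}{43}\right) = - \frac{330040}{43}$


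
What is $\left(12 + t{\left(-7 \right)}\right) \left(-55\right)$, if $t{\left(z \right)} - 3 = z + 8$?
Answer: $-880$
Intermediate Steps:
$t{\left(z \right)} = 11 + z$ ($t{\left(z \right)} = 3 + \left(z + 8\right) = 3 + \left(8 + z\right) = 11 + z$)
$\left(12 + t{\left(-7 \right)}\right) \left(-55\right) = \left(12 + \left(11 - 7\right)\right) \left(-55\right) = \left(12 + 4\right) \left(-55\right) = 16 \left(-55\right) = -880$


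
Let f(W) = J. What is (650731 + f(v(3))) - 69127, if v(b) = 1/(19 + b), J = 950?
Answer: 582554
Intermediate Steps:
f(W) = 950
(650731 + f(v(3))) - 69127 = (650731 + 950) - 69127 = 651681 - 69127 = 582554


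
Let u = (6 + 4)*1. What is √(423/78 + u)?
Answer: √10426/26 ≈ 3.9272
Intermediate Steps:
u = 10 (u = 10*1 = 10)
√(423/78 + u) = √(423/78 + 10) = √(423*(1/78) + 10) = √(141/26 + 10) = √(401/26) = √10426/26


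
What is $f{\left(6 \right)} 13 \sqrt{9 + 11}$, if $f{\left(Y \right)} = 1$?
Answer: $26 \sqrt{5} \approx 58.138$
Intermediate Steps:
$f{\left(6 \right)} 13 \sqrt{9 + 11} = 1 \cdot 13 \sqrt{9 + 11} = 13 \sqrt{20} = 13 \cdot 2 \sqrt{5} = 26 \sqrt{5}$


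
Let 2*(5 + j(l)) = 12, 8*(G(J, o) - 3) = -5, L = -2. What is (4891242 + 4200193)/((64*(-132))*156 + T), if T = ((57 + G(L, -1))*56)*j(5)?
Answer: -9091435/1314563 ≈ -6.9159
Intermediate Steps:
G(J, o) = 19/8 (G(J, o) = 3 + (⅛)*(-5) = 3 - 5/8 = 19/8)
j(l) = 1 (j(l) = -5 + (½)*12 = -5 + 6 = 1)
T = 3325 (T = ((57 + 19/8)*56)*1 = ((475/8)*56)*1 = 3325*1 = 3325)
(4891242 + 4200193)/((64*(-132))*156 + T) = (4891242 + 4200193)/((64*(-132))*156 + 3325) = 9091435/(-8448*156 + 3325) = 9091435/(-1317888 + 3325) = 9091435/(-1314563) = 9091435*(-1/1314563) = -9091435/1314563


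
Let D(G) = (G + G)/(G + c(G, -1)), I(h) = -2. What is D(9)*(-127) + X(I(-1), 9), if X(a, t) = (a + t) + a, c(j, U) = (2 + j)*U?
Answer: 1148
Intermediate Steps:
c(j, U) = U*(2 + j)
X(a, t) = t + 2*a
D(G) = -G (D(G) = (G + G)/(G - (2 + G)) = (2*G)/(G + (-2 - G)) = (2*G)/(-2) = (2*G)*(-1/2) = -G)
D(9)*(-127) + X(I(-1), 9) = -1*9*(-127) + (9 + 2*(-2)) = -9*(-127) + (9 - 4) = 1143 + 5 = 1148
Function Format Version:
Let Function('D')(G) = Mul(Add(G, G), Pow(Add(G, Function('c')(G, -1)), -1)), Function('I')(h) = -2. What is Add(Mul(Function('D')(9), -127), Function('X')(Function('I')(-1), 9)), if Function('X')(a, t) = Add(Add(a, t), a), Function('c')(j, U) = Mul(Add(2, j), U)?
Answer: 1148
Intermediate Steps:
Function('c')(j, U) = Mul(U, Add(2, j))
Function('X')(a, t) = Add(t, Mul(2, a))
Function('D')(G) = Mul(-1, G) (Function('D')(G) = Mul(Add(G, G), Pow(Add(G, Mul(-1, Add(2, G))), -1)) = Mul(Mul(2, G), Pow(Add(G, Add(-2, Mul(-1, G))), -1)) = Mul(Mul(2, G), Pow(-2, -1)) = Mul(Mul(2, G), Rational(-1, 2)) = Mul(-1, G))
Add(Mul(Function('D')(9), -127), Function('X')(Function('I')(-1), 9)) = Add(Mul(Mul(-1, 9), -127), Add(9, Mul(2, -2))) = Add(Mul(-9, -127), Add(9, -4)) = Add(1143, 5) = 1148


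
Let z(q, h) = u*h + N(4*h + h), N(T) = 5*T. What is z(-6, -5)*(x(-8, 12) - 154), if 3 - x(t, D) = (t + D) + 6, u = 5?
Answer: 24150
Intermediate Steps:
z(q, h) = 30*h (z(q, h) = 5*h + 5*(4*h + h) = 5*h + 5*(5*h) = 5*h + 25*h = 30*h)
x(t, D) = -3 - D - t (x(t, D) = 3 - ((t + D) + 6) = 3 - ((D + t) + 6) = 3 - (6 + D + t) = 3 + (-6 - D - t) = -3 - D - t)
z(-6, -5)*(x(-8, 12) - 154) = (30*(-5))*((-3 - 1*12 - 1*(-8)) - 154) = -150*((-3 - 12 + 8) - 154) = -150*(-7 - 154) = -150*(-161) = 24150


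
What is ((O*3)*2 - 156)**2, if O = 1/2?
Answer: 23409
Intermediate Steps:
O = 1/2 ≈ 0.50000
((O*3)*2 - 156)**2 = (((1/2)*3)*2 - 156)**2 = ((3/2)*2 - 156)**2 = (3 - 156)**2 = (-153)**2 = 23409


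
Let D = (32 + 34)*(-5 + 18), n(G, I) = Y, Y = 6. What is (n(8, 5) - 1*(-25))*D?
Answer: 26598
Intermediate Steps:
n(G, I) = 6
D = 858 (D = 66*13 = 858)
(n(8, 5) - 1*(-25))*D = (6 - 1*(-25))*858 = (6 + 25)*858 = 31*858 = 26598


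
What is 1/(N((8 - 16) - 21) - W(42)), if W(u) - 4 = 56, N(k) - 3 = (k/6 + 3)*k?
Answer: -6/23 ≈ -0.26087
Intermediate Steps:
N(k) = 3 + k*(3 + k/6) (N(k) = 3 + (k/6 + 3)*k = 3 + (3 + k/6)*k = 3 + k*(3 + k/6))
W(u) = 60 (W(u) = 4 + 56 = 60)
1/(N((8 - 16) - 21) - W(42)) = 1/((3 + 3*((8 - 16) - 21) + ((8 - 16) - 21)**2/6) - 1*60) = 1/((3 + 3*(-8 - 21) + (-8 - 21)**2/6) - 60) = 1/((3 + 3*(-29) + (1/6)*(-29)**2) - 60) = 1/((3 - 87 + (1/6)*841) - 60) = 1/((3 - 87 + 841/6) - 60) = 1/(337/6 - 60) = 1/(-23/6) = -6/23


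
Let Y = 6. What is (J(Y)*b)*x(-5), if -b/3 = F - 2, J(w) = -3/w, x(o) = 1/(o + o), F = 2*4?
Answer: -9/10 ≈ -0.90000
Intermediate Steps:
F = 8
x(o) = 1/(2*o)
b = -18 (b = -3*(8 - 2) = -3*6 = -18)
(J(Y)*b)*x(-5) = (-3/6*(-18))*((½)/(-5)) = (-3*⅙*(-18))*((½)*(-⅕)) = -½*(-18)*(-⅒) = 9*(-⅒) = -9/10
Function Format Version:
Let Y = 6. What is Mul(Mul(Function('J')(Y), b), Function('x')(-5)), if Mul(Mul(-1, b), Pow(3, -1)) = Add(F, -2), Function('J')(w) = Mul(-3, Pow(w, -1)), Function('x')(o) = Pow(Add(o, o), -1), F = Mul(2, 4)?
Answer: Rational(-9, 10) ≈ -0.90000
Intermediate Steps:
F = 8
Function('x')(o) = Mul(Rational(1, 2), Pow(o, -1)) (Function('x')(o) = Pow(Mul(2, o), -1) = Mul(Rational(1, 2), Pow(o, -1)))
b = -18 (b = Mul(-3, Add(8, -2)) = Mul(-3, 6) = -18)
Mul(Mul(Function('J')(Y), b), Function('x')(-5)) = Mul(Mul(Mul(-3, Pow(6, -1)), -18), Mul(Rational(1, 2), Pow(-5, -1))) = Mul(Mul(Mul(-3, Rational(1, 6)), -18), Mul(Rational(1, 2), Rational(-1, 5))) = Mul(Mul(Rational(-1, 2), -18), Rational(-1, 10)) = Mul(9, Rational(-1, 10)) = Rational(-9, 10)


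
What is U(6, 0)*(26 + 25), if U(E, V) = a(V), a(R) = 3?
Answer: 153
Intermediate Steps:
U(E, V) = 3
U(6, 0)*(26 + 25) = 3*(26 + 25) = 3*51 = 153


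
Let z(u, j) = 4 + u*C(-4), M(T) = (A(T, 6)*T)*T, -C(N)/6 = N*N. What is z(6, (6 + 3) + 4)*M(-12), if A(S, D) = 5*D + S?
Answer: -1482624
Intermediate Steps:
C(N) = -6*N² (C(N) = -6*N*N = -6*N²)
A(S, D) = S + 5*D
M(T) = T²*(30 + T) (M(T) = ((T + 5*6)*T)*T = ((T + 30)*T)*T = ((30 + T)*T)*T = (T*(30 + T))*T = T²*(30 + T))
z(u, j) = 4 - 96*u (z(u, j) = 4 + u*(-6*(-4)²) = 4 + u*(-6*16) = 4 + u*(-96) = 4 - 96*u)
z(6, (6 + 3) + 4)*M(-12) = (4 - 96*6)*((-12)²*(30 - 12)) = (4 - 576)*(144*18) = -572*2592 = -1482624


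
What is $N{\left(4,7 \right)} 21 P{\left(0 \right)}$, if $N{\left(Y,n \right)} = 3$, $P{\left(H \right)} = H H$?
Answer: $0$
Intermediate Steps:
$P{\left(H \right)} = H^{2}$
$N{\left(4,7 \right)} 21 P{\left(0 \right)} = 3 \cdot 21 \cdot 0^{2} = 63 \cdot 0 = 0$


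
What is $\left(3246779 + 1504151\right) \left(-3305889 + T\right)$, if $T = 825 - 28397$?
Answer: $-15837039868730$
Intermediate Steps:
$T = -27572$ ($T = 825 - 28397 = -27572$)
$\left(3246779 + 1504151\right) \left(-3305889 + T\right) = \left(3246779 + 1504151\right) \left(-3305889 - 27572\right) = 4750930 \left(-3333461\right) = -15837039868730$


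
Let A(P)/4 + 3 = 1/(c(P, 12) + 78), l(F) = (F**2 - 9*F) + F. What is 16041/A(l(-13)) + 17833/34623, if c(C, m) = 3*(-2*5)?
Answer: -6662100397/4951089 ≈ -1345.6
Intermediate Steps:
c(C, m) = -30 (c(C, m) = 3*(-10) = -30)
l(F) = F**2 - 8*F
A(P) = -143/12 (A(P) = -12 + 4/(-30 + 78) = -12 + 4/48 = -12 + 4*(1/48) = -12 + 1/12 = -143/12)
16041/A(l(-13)) + 17833/34623 = 16041/(-143/12) + 17833/34623 = 16041*(-12/143) + 17833*(1/34623) = -192492/143 + 17833/34623 = -6662100397/4951089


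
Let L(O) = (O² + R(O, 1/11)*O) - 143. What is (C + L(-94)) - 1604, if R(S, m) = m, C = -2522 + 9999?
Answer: 160132/11 ≈ 14557.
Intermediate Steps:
C = 7477
L(O) = -143 + O² + O/11 (L(O) = (O² + O/11) - 143 = -143 + O² + O/11)
(C + L(-94)) - 1604 = (7477 + (-143 + (-94)² + (1/11)*(-94))) - 1604 = (7477 + (-143 + 8836 - 94/11)) - 1604 = (7477 + 95529/11) - 1604 = 177776/11 - 1604 = 160132/11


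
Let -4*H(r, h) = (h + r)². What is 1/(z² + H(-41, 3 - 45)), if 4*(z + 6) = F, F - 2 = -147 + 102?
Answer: -16/23067 ≈ -0.00069363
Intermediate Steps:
H(r, h) = -(h + r)²/4
F = -43 (F = 2 + (-147 + 102) = 2 - 45 = -43)
z = -67/4 (z = -6 + (¼)*(-43) = -6 - 43/4 = -67/4 ≈ -16.750)
1/(z² + H(-41, 3 - 45)) = 1/((-67/4)² - ((3 - 45) - 41)²/4) = 1/(4489/16 - (-42 - 41)²/4) = 1/(4489/16 - ¼*(-83)²) = 1/(4489/16 - ¼*6889) = 1/(4489/16 - 6889/4) = 1/(-23067/16) = -16/23067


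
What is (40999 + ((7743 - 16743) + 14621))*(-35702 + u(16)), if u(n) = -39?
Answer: -1666245420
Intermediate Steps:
(40999 + ((7743 - 16743) + 14621))*(-35702 + u(16)) = (40999 + ((7743 - 16743) + 14621))*(-35702 - 39) = (40999 + (-9000 + 14621))*(-35741) = (40999 + 5621)*(-35741) = 46620*(-35741) = -1666245420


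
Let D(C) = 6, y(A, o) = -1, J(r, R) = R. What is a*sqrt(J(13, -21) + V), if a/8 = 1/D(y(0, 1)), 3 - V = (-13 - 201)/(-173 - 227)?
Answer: I*sqrt(7414)/15 ≈ 5.7403*I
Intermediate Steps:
V = 493/200 (V = 3 - (-13 - 201)/(-173 - 227) = 3 - (-214)/(-400) = 3 - (-214)*(-1)/400 = 3 - 1*107/200 = 3 - 107/200 = 493/200 ≈ 2.4650)
a = 4/3 (a = 8/6 = 8*(1/6) = 4/3 ≈ 1.3333)
a*sqrt(J(13, -21) + V) = 4*sqrt(-21 + 493/200)/3 = 4*sqrt(-3707/200)/3 = 4*(I*sqrt(7414)/20)/3 = I*sqrt(7414)/15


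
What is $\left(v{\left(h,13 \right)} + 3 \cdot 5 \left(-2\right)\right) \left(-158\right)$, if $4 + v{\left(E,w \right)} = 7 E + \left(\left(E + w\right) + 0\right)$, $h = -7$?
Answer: $12166$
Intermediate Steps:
$v{\left(E,w \right)} = -4 + w + 8 E$ ($v{\left(E,w \right)} = -4 + \left(7 E + \left(\left(E + w\right) + 0\right)\right) = -4 + \left(7 E + \left(E + w\right)\right) = -4 + \left(w + 8 E\right) = -4 + w + 8 E$)
$\left(v{\left(h,13 \right)} + 3 \cdot 5 \left(-2\right)\right) \left(-158\right) = \left(\left(-4 + 13 + 8 \left(-7\right)\right) + 3 \cdot 5 \left(-2\right)\right) \left(-158\right) = \left(\left(-4 + 13 - 56\right) + 15 \left(-2\right)\right) \left(-158\right) = \left(-47 - 30\right) \left(-158\right) = \left(-77\right) \left(-158\right) = 12166$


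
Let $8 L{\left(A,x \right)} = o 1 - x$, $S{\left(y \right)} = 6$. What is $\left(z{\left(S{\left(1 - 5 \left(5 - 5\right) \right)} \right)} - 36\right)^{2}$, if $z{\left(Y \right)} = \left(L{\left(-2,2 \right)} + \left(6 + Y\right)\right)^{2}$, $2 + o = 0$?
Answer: $\frac{148225}{16} \approx 9264.1$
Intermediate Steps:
$o = -2$ ($o = -2 + 0 = -2$)
$L{\left(A,x \right)} = - \frac{1}{4} - \frac{x}{8}$ ($L{\left(A,x \right)} = \frac{\left(-2\right) 1 - x}{8} = \frac{-2 - x}{8} = - \frac{1}{4} - \frac{x}{8}$)
$z{\left(Y \right)} = \left(\frac{11}{2} + Y\right)^{2}$ ($z{\left(Y \right)} = \left(\left(- \frac{1}{4} - \frac{1}{4}\right) + \left(6 + Y\right)\right)^{2} = \left(- \frac{1}{2} + \left(6 + Y\right)\right)^{2} = \left(\frac{11}{2} + Y\right)^{2}$)
$\left(z{\left(S{\left(1 - 5 \left(5 - 5\right) \right)} \right)} - 36\right)^{2} = \left(\frac{\left(11 + 2 \cdot 6\right)^{2}}{4} - 36\right)^{2} = \left(\frac{\left(11 + 12\right)^{2}}{4} - 36\right)^{2} = \left(\frac{23^{2}}{4} - 36\right)^{2} = \left(\frac{1}{4} \cdot 529 - 36\right)^{2} = \left(\frac{529}{4} - 36\right)^{2} = \left(\frac{385}{4}\right)^{2} = \frac{148225}{16}$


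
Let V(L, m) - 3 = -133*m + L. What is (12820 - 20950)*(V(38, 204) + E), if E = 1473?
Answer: 208274340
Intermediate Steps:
V(L, m) = 3 + L - 133*m (V(L, m) = 3 + (-133*m + L) = 3 + (L - 133*m) = 3 + L - 133*m)
(12820 - 20950)*(V(38, 204) + E) = (12820 - 20950)*((3 + 38 - 133*204) + 1473) = -8130*((3 + 38 - 27132) + 1473) = -8130*(-27091 + 1473) = -8130*(-25618) = 208274340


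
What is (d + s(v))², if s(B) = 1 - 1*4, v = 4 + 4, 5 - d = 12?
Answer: 100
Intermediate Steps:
d = -7 (d = 5 - 1*12 = 5 - 12 = -7)
v = 8
s(B) = -3 (s(B) = 1 - 4 = -3)
(d + s(v))² = (-7 - 3)² = (-10)² = 100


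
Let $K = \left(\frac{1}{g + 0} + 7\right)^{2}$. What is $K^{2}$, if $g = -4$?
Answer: $\frac{531441}{256} \approx 2075.9$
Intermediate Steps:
$K = \frac{729}{16}$ ($K = \left(\frac{1}{-4 + 0} + 7\right)^{2} = \left(\frac{1}{-4} + 7\right)^{2} = \left(- \frac{1}{4} + 7\right)^{2} = \left(\frac{27}{4}\right)^{2} = \frac{729}{16} \approx 45.563$)
$K^{2} = \left(\frac{729}{16}\right)^{2} = \frac{531441}{256}$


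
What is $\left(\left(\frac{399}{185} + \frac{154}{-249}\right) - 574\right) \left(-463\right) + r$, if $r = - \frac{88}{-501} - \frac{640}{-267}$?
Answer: $\frac{60490608585747}{228221365} \approx 2.6505 \cdot 10^{5}$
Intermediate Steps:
$r = \frac{114712}{44589}$ ($r = \left(-88\right) \left(- \frac{1}{501}\right) - - \frac{640}{267} = \frac{88}{501} + \frac{640}{267} = \frac{114712}{44589} \approx 2.5727$)
$\left(\left(\frac{399}{185} + \frac{154}{-249}\right) - 574\right) \left(-463\right) + r = \left(\left(\frac{399}{185} + \frac{154}{-249}\right) - 574\right) \left(-463\right) + \frac{114712}{44589} = \left(\left(399 \cdot \frac{1}{185} + 154 \left(- \frac{1}{249}\right)\right) - 574\right) \left(-463\right) + \frac{114712}{44589} = \left(\left(\frac{399}{185} - \frac{154}{249}\right) - 574\right) \left(-463\right) + \frac{114712}{44589} = \left(\frac{70861}{46065} - 574\right) \left(-463\right) + \frac{114712}{44589} = \left(- \frac{26370449}{46065}\right) \left(-463\right) + \frac{114712}{44589} = \frac{12209517887}{46065} + \frac{114712}{44589} = \frac{60490608585747}{228221365}$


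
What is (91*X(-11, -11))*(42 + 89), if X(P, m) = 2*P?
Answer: -262262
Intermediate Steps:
(91*X(-11, -11))*(42 + 89) = (91*(2*(-11)))*(42 + 89) = (91*(-22))*131 = -2002*131 = -262262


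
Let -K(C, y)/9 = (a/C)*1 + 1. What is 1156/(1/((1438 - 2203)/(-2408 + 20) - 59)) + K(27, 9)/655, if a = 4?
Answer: -26525346634/391035 ≈ -67834.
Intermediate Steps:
K(C, y) = -9 - 36/C (K(C, y) = -9*((4/C)*1 + 1) = -9*(4/C + 1) = -9*(1 + 4/C) = -9 - 36/C)
1156/(1/((1438 - 2203)/(-2408 + 20) - 59)) + K(27, 9)/655 = 1156/(1/((1438 - 2203)/(-2408 + 20) - 59)) + (-9 - 36/27)/655 = 1156/(1/(-765/(-2388) - 59)) + (-9 - 36*1/27)*(1/655) = 1156/(1/(-765*(-1/2388) - 59)) + (-9 - 4/3)*(1/655) = 1156/(1/(255/796 - 59)) - 31/3*1/655 = 1156/(1/(-46709/796)) - 31/1965 = 1156/(-796/46709) - 31/1965 = 1156*(-46709/796) - 31/1965 = -13498901/199 - 31/1965 = -26525346634/391035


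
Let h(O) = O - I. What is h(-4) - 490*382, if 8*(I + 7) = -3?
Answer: -1497413/8 ≈ -1.8718e+5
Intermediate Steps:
I = -59/8 (I = -7 + (1/8)*(-3) = -7 - 3/8 = -59/8 ≈ -7.3750)
h(O) = 59/8 + O (h(O) = O - 1*(-59/8) = O + 59/8 = 59/8 + O)
h(-4) - 490*382 = (59/8 - 4) - 490*382 = 27/8 - 187180 = -1497413/8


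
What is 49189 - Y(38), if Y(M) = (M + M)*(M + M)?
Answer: 43413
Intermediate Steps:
Y(M) = 4*M**2 (Y(M) = (2*M)*(2*M) = 4*M**2)
49189 - Y(38) = 49189 - 4*38**2 = 49189 - 4*1444 = 49189 - 1*5776 = 49189 - 5776 = 43413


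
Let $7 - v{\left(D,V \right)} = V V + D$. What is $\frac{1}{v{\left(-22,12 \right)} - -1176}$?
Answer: $\frac{1}{1061} \approx 0.00094251$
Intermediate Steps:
$v{\left(D,V \right)} = 7 - D - V^{2}$ ($v{\left(D,V \right)} = 7 - \left(V V + D\right) = 7 - \left(V^{2} + D\right) = 7 - \left(D + V^{2}\right) = 7 - D - V^{2}$)
$\frac{1}{v{\left(-22,12 \right)} - -1176} = \frac{1}{\left(7 - -22 - 12^{2}\right) - -1176} = \frac{1}{\left(7 + 22 - 144\right) + 1176} = \frac{1}{-115 + 1176} = \frac{1}{1061}$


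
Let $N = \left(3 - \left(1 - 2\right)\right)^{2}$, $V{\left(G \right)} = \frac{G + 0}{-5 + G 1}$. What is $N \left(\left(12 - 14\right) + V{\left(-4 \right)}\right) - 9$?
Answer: $- \frac{305}{9} \approx -33.889$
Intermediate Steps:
$V{\left(G \right)} = \frac{G}{-5 + G}$
$N = 16$ ($N = \left(3 - -1\right)^{2} = \left(3 + 1\right)^{2} = 4^{2} = 16$)
$N \left(\left(12 - 14\right) + V{\left(-4 \right)}\right) - 9 = 16 \left(\left(12 - 14\right) - \frac{4}{-5 - 4}\right) - 9 = 16 \left(-2 - \frac{4}{-9}\right) - 9 = 16 \left(-2 - - \frac{4}{9}\right) - 9 = 16 \left(-2 + \frac{4}{9}\right) - 9 = 16 \left(- \frac{14}{9}\right) - 9 = - \frac{224}{9} - 9 = - \frac{305}{9}$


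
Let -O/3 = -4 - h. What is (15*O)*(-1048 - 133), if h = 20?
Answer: -1275480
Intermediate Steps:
O = 72 (O = -3*(-4 - 1*20) = -3*(-4 - 20) = -3*(-24) = 72)
(15*O)*(-1048 - 133) = (15*72)*(-1048 - 133) = 1080*(-1181) = -1275480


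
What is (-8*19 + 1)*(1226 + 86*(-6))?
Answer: -107210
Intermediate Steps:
(-8*19 + 1)*(1226 + 86*(-6)) = (-152 + 1)*(1226 - 516) = -151*710 = -107210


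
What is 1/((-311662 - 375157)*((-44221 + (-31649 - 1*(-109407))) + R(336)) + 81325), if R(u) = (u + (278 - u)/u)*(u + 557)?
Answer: -24/5496157499011 ≈ -4.3667e-12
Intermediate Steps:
R(u) = (557 + u)*(u + (278 - u)/u) (R(u) = (u + (278 - u)/u)*(557 + u) = (557 + u)*(u + (278 - u)/u))
1/((-311662 - 375157)*((-44221 + (-31649 - 1*(-109407))) + R(336)) + 81325) = 1/((-311662 - 375157)*((-44221 + (-31649 - 1*(-109407))) + (-279 + 336**2 + 556*336 + 154846/336)) + 81325) = 1/(-686819*((-44221 + (-31649 + 109407)) + (-279 + 112896 + 186816 + 154846*(1/336))) + 81325) = 1/(-686819*((-44221 + 77758) + (-279 + 112896 + 186816 + 77423/168)) + 81325) = 1/(-686819*(33537 + 50382167/168) + 81325) = 1/(-686819*56016383/168 + 81325) = 1/(-5496159450811/24 + 81325) = 1/(-5496157499011/24) = -24/5496157499011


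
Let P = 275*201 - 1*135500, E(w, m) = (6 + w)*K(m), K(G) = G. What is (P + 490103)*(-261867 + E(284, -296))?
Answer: -142517449746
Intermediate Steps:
E(w, m) = m*(6 + w) (E(w, m) = (6 + w)*m = m*(6 + w))
P = -80225 (P = 55275 - 135500 = -80225)
(P + 490103)*(-261867 + E(284, -296)) = (-80225 + 490103)*(-261867 - 296*(6 + 284)) = 409878*(-261867 - 296*290) = 409878*(-261867 - 85840) = 409878*(-347707) = -142517449746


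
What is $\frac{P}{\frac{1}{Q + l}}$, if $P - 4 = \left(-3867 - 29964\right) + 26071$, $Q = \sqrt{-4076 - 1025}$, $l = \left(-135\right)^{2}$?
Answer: $-141353100 - 7756 i \sqrt{5101} \approx -1.4135 \cdot 10^{8} - 5.5394 \cdot 10^{5} i$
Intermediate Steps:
$l = 18225$
$Q = i \sqrt{5101}$ ($Q = \sqrt{-5101} = i \sqrt{5101} \approx 71.421 i$)
$P = -7756$ ($P = 4 + \left(\left(-3867 - 29964\right) + 26071\right) = 4 + \left(-33831 + 26071\right) = 4 - 7760 = -7756$)
$\frac{P}{\frac{1}{Q + l}} = - \frac{7756}{\frac{1}{i \sqrt{5101} + 18225}} = - \frac{7756}{\frac{1}{18225 + i \sqrt{5101}}} = - 7756 \left(18225 + i \sqrt{5101}\right) = -141353100 - 7756 i \sqrt{5101}$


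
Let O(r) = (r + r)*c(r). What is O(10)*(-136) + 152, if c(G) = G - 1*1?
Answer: -24328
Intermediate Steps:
c(G) = -1 + G (c(G) = G - 1 = -1 + G)
O(r) = 2*r*(-1 + r) (O(r) = (r + r)*(-1 + r) = (2*r)*(-1 + r) = 2*r*(-1 + r))
O(10)*(-136) + 152 = (2*10*(-1 + 10))*(-136) + 152 = (2*10*9)*(-136) + 152 = 180*(-136) + 152 = -24480 + 152 = -24328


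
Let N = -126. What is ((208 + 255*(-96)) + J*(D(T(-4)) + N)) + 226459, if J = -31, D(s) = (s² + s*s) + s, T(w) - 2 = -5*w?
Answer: 175403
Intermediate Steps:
T(w) = 2 - 5*w
D(s) = s + 2*s² (D(s) = (s² + s²) + s = 2*s² + s = s + 2*s²)
((208 + 255*(-96)) + J*(D(T(-4)) + N)) + 226459 = ((208 + 255*(-96)) - 31*((2 - 5*(-4))*(1 + 2*(2 - 5*(-4))) - 126)) + 226459 = ((208 - 24480) - 31*((2 + 20)*(1 + 2*(2 + 20)) - 126)) + 226459 = (-24272 - 31*(22*(1 + 2*22) - 126)) + 226459 = (-24272 - 31*(22*(1 + 44) - 126)) + 226459 = (-24272 - 31*(22*45 - 126)) + 226459 = (-24272 - 31*(990 - 126)) + 226459 = (-24272 - 31*864) + 226459 = (-24272 - 26784) + 226459 = -51056 + 226459 = 175403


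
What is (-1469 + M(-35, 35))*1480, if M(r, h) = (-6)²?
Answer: -2120840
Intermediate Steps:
M(r, h) = 36
(-1469 + M(-35, 35))*1480 = (-1469 + 36)*1480 = -1433*1480 = -2120840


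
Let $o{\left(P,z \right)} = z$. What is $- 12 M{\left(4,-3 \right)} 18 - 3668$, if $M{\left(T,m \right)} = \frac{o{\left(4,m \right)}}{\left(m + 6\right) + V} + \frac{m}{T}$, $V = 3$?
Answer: $-3398$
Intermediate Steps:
$M{\left(T,m \right)} = \frac{m}{T} + \frac{m}{9 + m}$ ($M{\left(T,m \right)} = \frac{m}{\left(m + 6\right) + 3} + \frac{m}{T} = \frac{m}{\left(6 + m\right) + 3} + \frac{m}{T} = \frac{m}{9 + m} + \frac{m}{T} = \frac{m}{T} + \frac{m}{9 + m}$)
$- 12 M{\left(4,-3 \right)} 18 - 3668 = - 12 \left(- \frac{3 \left(9 + 4 - 3\right)}{4 \left(9 - 3\right)}\right) 18 - 3668 = - 12 \left(\left(-3\right) \frac{1}{4} \cdot \frac{1}{6} \cdot 10\right) 18 - 3668 = \left(-12\right) \left(- \frac{5}{4}\right) 18 - 3668 = 15 \cdot 18 - 3668 = 270 - 3668 = -3398$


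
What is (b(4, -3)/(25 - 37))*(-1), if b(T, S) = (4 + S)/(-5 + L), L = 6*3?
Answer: 1/156 ≈ 0.0064103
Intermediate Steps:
L = 18
b(T, S) = 4/13 + S/13 (b(T, S) = (4 + S)/(-5 + 18) = (4 + S)/13 = (4 + S)*(1/13) = 4/13 + S/13)
(b(4, -3)/(25 - 37))*(-1) = ((4/13 + (1/13)*(-3))/(25 - 37))*(-1) = ((4/13 - 3/13)/(-12))*(-1) = ((1/13)*(-1/12))*(-1) = -1/156*(-1) = 1/156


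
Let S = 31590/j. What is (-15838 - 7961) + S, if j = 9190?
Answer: -21868122/919 ≈ -23796.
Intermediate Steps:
S = 3159/919 (S = 31590/9190 = 31590*(1/9190) = 3159/919 ≈ 3.4374)
(-15838 - 7961) + S = (-15838 - 7961) + 3159/919 = -23799 + 3159/919 = -21868122/919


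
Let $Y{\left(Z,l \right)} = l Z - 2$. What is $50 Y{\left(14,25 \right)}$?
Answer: $17400$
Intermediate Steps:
$Y{\left(Z,l \right)} = -2 + Z l$ ($Y{\left(Z,l \right)} = Z l - 2 = -2 + Z l$)
$50 Y{\left(14,25 \right)} = 50 \left(-2 + 14 \cdot 25\right) = 50 \left(-2 + 350\right) = 50 \cdot 348 = 17400$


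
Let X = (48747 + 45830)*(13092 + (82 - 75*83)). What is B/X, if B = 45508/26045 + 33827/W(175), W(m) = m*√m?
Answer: 45508/17117179598785 + 33827*√7/4025445384625 ≈ 2.4892e-8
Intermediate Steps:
W(m) = m^(3/2)
B = 45508/26045 + 33827*√7/6125 (B = 45508/26045 + 33827/(175^(3/2)) = 45508*(1/26045) + 33827/((875*√7)) = 45508/26045 + 33827*(√7/6125) = 45508/26045 + 33827*√7/6125 ≈ 16.359)
X = 657215573 (X = 94577*(13092 + (82 - 6225)) = 94577*(13092 - 6143) = 94577*6949 = 657215573)
B/X = (45508/26045 + 33827*√7/6125)/657215573 = (45508/26045 + 33827*√7/6125)*(1/657215573) = 45508/17117179598785 + 33827*√7/4025445384625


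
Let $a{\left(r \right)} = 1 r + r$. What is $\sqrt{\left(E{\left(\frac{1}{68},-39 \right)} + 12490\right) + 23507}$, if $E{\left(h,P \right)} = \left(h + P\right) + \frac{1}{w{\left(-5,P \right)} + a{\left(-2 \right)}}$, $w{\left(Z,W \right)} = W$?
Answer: $\frac{\sqrt{76858193077}}{1462} \approx 189.63$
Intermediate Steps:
$a{\left(r \right)} = 2 r$ ($a{\left(r \right)} = r + r = 2 r$)
$E{\left(h,P \right)} = P + h + \frac{1}{-4 + P}$ ($E{\left(h,P \right)} = \left(h + P\right) + \frac{1}{P + 2 \left(-2\right)} = \left(P + h\right) + \frac{1}{P - 4} = \left(P + h\right) + \frac{1}{-4 + P} = P + h + \frac{1}{-4 + P}$)
$\sqrt{\left(E{\left(\frac{1}{68},-39 \right)} + 12490\right) + 23507} = \sqrt{\left(\frac{1 + \left(-39\right)^{2} - -156 - \frac{4}{68} - \frac{39}{68}}{-4 - 39} + 12490\right) + 23507} = \sqrt{\left(\frac{1 + 1521 + 156 - \frac{1}{17} - \frac{39}{68}}{-43} + 12490\right) + 23507} = \sqrt{\left(- \frac{1 + 1521 + 156 - \frac{1}{17} - \frac{39}{68}}{43} + 12490\right) + 23507} = \sqrt{\left(\left(- \frac{1}{43}\right) \frac{114061}{68} + 12490\right) + 23507} = \sqrt{\left(- \frac{114061}{2924} + 12490\right) + 23507} = \sqrt{\frac{36406699}{2924} + 23507} = \sqrt{\frac{105141167}{2924}} = \frac{\sqrt{76858193077}}{1462}$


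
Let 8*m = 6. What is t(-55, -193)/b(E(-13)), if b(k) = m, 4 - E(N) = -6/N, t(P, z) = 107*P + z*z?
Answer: 125456/3 ≈ 41819.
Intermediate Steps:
t(P, z) = z² + 107*P (t(P, z) = 107*P + z² = z² + 107*P)
m = ¾ (m = (⅛)*6 = ¾ ≈ 0.75000)
E(N) = 4 + 6/N (E(N) = 4 - (-6)/N = 4 + 6/N)
b(k) = ¾
t(-55, -193)/b(E(-13)) = ((-193)² + 107*(-55))/(¾) = (37249 - 5885)*(4/3) = 31364*(4/3) = 125456/3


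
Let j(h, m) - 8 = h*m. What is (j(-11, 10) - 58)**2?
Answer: 25600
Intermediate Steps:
j(h, m) = 8 + h*m
(j(-11, 10) - 58)**2 = ((8 - 11*10) - 58)**2 = ((8 - 110) - 58)**2 = (-102 - 58)**2 = (-160)**2 = 25600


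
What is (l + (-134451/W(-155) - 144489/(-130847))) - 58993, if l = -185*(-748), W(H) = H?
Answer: 1627685278087/20281285 ≈ 80256.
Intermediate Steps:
l = 138380
(l + (-134451/W(-155) - 144489/(-130847))) - 58993 = (138380 + (-134451/(-155) - 144489/(-130847))) - 58993 = (138380 + (-134451*(-1/155) - 144489*(-1/130847))) - 58993 = (138380 + (134451/155 + 144489/130847)) - 58993 = (138380 + 17614905792/20281285) - 58993 = 2824139124092/20281285 - 58993 = 1627685278087/20281285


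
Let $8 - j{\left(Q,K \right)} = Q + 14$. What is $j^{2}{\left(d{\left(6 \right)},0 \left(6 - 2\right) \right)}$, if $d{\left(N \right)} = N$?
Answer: $144$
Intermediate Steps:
$j{\left(Q,K \right)} = -6 - Q$ ($j{\left(Q,K \right)} = 8 - \left(Q + 14\right) = 8 - \left(14 + Q\right) = -6 - Q$)
$j^{2}{\left(d{\left(6 \right)},0 \left(6 - 2\right) \right)} = \left(-6 - 6\right)^{2} = \left(-12\right)^{2} = 144$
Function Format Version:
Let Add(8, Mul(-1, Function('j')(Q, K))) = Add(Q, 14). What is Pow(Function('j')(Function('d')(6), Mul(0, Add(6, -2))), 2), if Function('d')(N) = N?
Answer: 144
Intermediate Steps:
Function('j')(Q, K) = Add(-6, Mul(-1, Q)) (Function('j')(Q, K) = Add(8, Mul(-1, Add(Q, 14))) = Add(8, Mul(-1, Add(14, Q))) = Add(8, Add(-14, Mul(-1, Q))) = Add(-6, Mul(-1, Q)))
Pow(Function('j')(Function('d')(6), Mul(0, Add(6, -2))), 2) = Pow(Add(-6, Mul(-1, 6)), 2) = Pow(Add(-6, -6), 2) = Pow(-12, 2) = 144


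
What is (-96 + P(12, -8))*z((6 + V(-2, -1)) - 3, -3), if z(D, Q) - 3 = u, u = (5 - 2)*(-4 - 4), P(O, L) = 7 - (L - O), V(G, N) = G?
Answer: 1449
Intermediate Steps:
P(O, L) = 7 + O - L (P(O, L) = 7 + (O - L) = 7 + O - L)
u = -24 (u = 3*(-8) = -24)
z(D, Q) = -21 (z(D, Q) = 3 - 24 = -21)
(-96 + P(12, -8))*z((6 + V(-2, -1)) - 3, -3) = (-96 + (7 + 12 - 1*(-8)))*(-21) = (-96 + (7 + 12 + 8))*(-21) = (-96 + 27)*(-21) = -69*(-21) = 1449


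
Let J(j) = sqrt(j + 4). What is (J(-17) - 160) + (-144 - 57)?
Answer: -361 + I*sqrt(13) ≈ -361.0 + 3.6056*I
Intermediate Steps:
J(j) = sqrt(4 + j)
(J(-17) - 160) + (-144 - 57) = (sqrt(4 - 17) - 160) + (-144 - 57) = (sqrt(-13) - 160) - 201 = (I*sqrt(13) - 160) - 201 = (-160 + I*sqrt(13)) - 201 = -361 + I*sqrt(13)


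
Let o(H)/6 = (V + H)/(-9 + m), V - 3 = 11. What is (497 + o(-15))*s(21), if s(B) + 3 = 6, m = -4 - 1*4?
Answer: 25365/17 ≈ 1492.1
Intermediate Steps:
m = -8 (m = -4 - 4 = -8)
s(B) = 3 (s(B) = -3 + 6 = 3)
V = 14 (V = 3 + 11 = 14)
o(H) = -84/17 - 6*H/17 (o(H) = 6*((14 + H)/(-9 - 8)) = 6*((14 + H)/(-17)) = 6*((14 + H)*(-1/17)) = 6*(-14/17 - H/17) = -84/17 - 6*H/17)
(497 + o(-15))*s(21) = (497 + (-84/17 - 6/17*(-15)))*3 = (497 + (-84/17 + 90/17))*3 = (497 + 6/17)*3 = (8455/17)*3 = 25365/17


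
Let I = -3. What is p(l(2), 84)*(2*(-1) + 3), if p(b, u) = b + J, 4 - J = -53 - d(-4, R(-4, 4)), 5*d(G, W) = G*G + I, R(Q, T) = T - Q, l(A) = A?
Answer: 308/5 ≈ 61.600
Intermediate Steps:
d(G, W) = -3/5 + G**2/5 (d(G, W) = (G*G - 3)/5 = (G**2 - 3)/5 = (-3 + G**2)/5 = -3/5 + G**2/5)
J = 298/5 (J = 4 - (-53 - (-3/5 + (1/5)*(-4)**2)) = 4 - (-53 - (-3/5 + (1/5)*16)) = 4 - (-53 - (-3/5 + 16/5)) = 4 - (-53 - 1*13/5) = 4 - (-53 - 13/5) = 4 - 1*(-278/5) = 4 + 278/5 = 298/5 ≈ 59.600)
p(b, u) = 298/5 + b (p(b, u) = b + 298/5 = 298/5 + b)
p(l(2), 84)*(2*(-1) + 3) = (298/5 + 2)*(2*(-1) + 3) = 308*(-2 + 3)/5 = (308/5)*1 = 308/5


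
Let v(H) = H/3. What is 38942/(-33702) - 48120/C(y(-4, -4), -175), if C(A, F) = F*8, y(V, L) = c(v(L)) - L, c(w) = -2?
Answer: 19590268/589785 ≈ 33.216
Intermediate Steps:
v(H) = H/3 (v(H) = H*(⅓) = H/3)
y(V, L) = -2 - L
C(A, F) = 8*F
38942/(-33702) - 48120/C(y(-4, -4), -175) = 38942/(-33702) - 48120/(8*(-175)) = 38942*(-1/33702) - 48120/(-1400) = -19471/16851 - 48120*(-1/1400) = -19471/16851 + 1203/35 = 19590268/589785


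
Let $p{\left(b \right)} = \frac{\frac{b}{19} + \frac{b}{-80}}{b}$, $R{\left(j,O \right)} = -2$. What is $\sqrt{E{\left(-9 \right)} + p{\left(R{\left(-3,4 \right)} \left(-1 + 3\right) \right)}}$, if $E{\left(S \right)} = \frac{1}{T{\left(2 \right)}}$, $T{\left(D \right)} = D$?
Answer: $\frac{\sqrt{77995}}{380} \approx 0.73494$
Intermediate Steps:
$E{\left(S \right)} = \frac{1}{2}$
$p{\left(b \right)} = \frac{61}{1520}$ ($p{\left(b \right)} = \frac{b \frac{1}{19} + b \left(- \frac{1}{80}\right)}{b} = \frac{\frac{b}{19} - \frac{b}{80}}{b} = \frac{\frac{61}{1520} b}{b} = \frac{61}{1520}$)
$\sqrt{E{\left(-9 \right)} + p{\left(R{\left(-3,4 \right)} \left(-1 + 3\right) \right)}} = \sqrt{\frac{1}{2} + \frac{61}{1520}} = \sqrt{\frac{821}{1520}} = \frac{\sqrt{77995}}{380}$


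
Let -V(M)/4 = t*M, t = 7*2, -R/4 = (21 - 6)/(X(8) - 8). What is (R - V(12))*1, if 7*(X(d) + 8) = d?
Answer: 17577/26 ≈ 676.04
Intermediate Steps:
X(d) = -8 + d/7
R = 105/26 (R = -4*(21 - 6)/((-8 + (⅐)*8) - 8) = -60/((-8 + 8/7) - 8) = -60/(-48/7 - 8) = -60/(-104/7) = -60*(-7)/104 = -4*(-105/104) = 105/26 ≈ 4.0385)
t = 14
V(M) = -56*M
(R - V(12))*1 = (105/26 - (-56)*12)*1 = (105/26 - 1*(-672))*1 = (105/26 + 672)*1 = (17577/26)*1 = 17577/26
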